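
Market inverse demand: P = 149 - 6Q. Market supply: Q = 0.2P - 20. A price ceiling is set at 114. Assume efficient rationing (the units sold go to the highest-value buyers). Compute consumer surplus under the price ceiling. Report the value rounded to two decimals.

Rewriting supply in inverse form: P = 100 + 5Q.
Free-market equilibrium: 149 - 6Q = 100 + 5Q gives Q* = 4.4545, P* = 122.2727.
At the ceiling price 114, quantity supplied is (114 - 100)/5 = 2.8; supply is the short side, so Q = 2.8 trades at P = 114.
The demand price at Q = 2.8 is 132.2. CS is the trapezoid between demand and 114 over [0, 2.8]: (1/2)[(149 - 114) + (132.2 - 114)](2.8) = 74.48.

74.48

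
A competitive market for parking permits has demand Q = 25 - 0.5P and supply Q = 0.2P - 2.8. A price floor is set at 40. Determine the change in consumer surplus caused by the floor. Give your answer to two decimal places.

-1.45

Rewriting demand in inverse form: P = 50 - 2Q.
Rewriting supply in inverse form: P = 14 + 5Q.
Free-market equilibrium: 50 - 2Q = 14 + 5Q gives Q* = 5.1429, P* = 39.7143.
At P = 40, buyers demand (50 - 40)/2 = 5 while sellers would supply more, so the quantity traded is 5 at price 40.
CS goes from (1/2)(5.1429)(10.2857) = 26.449 to 25 (computed as (50 - 40)(5) - (1/2)(2)(5)^2), a change of -1.449.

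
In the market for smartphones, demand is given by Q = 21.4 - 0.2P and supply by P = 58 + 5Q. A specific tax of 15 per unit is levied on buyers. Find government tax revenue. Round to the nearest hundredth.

Rewriting demand in inverse form: P = 107 - 5Q.
Pre-tax equilibrium: 107 - 5Q = 58 + 5Q gives Q* = 4.9, P* = 82.5.
With the tax, buyers' net willingness to pay falls by 15: (107 - 15) - 5Q = 58 + 5Q, so Q_t = 3.4. Buyers pay P_b = 90; sellers receive P_s = P_b - 15 = 75.
Tax revenue = t x Q_t = 15 x 3.4 = 51.

51.00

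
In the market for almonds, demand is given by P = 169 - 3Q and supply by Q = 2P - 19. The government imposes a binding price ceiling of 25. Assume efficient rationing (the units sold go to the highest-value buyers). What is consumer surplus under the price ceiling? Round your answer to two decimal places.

3022.50

Rewriting supply in inverse form: P = 9.5 + 0.5Q.
Without the control, 169 - 3Q = 9.5 + 0.5Q so Q* = 45.5714 and P* = 32.2857.
At P = 25, sellers supply (25 - 9.5)/0.5 = 31 while buyers want more, so the quantity traded is 31 at price 25.
The demand price at Q = 31 is 76. CS is the trapezoid between demand and 25 over [0, 31]: (1/2)[(169 - 25) + (76 - 25)](31) = 3022.5.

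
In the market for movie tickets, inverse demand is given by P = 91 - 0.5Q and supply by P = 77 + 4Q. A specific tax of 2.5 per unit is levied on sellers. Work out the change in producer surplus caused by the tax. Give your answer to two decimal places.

Without the tax, 91 - 0.5Q = 77 + 4Q so Q* = 3.1111 and P* = 89.4444.
A tax on sellers shifts supply up by 2.5: 91 - 0.5Q = 77 + 4Q + 2.5, so Q_t = 2.5556. Buyers pay P_b = 89.7222; sellers receive P_s = P_b - 2.5 = 87.2222.
PS falls from (1/2)(3.1111)(12.4444) = 19.358 to (1/2)(2.5556)(10.2222) = 13.0617, a change of -6.2963.

-6.30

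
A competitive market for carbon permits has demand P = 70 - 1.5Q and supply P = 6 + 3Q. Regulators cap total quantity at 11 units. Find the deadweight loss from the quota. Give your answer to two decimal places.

Without the quota, 70 - 1.5Q = 6 + 3Q gives Q* = 14.2222.
At Q = 11 the demand price is 70 - 1.5(11) = 53.5 and the supply price is 6 + 3(11) = 39.
Deadweight loss is the triangle between the curves from 11 to 14.2222: (1/2)(53.5 - 39)(14.2222 - 11) = 23.3611.

23.36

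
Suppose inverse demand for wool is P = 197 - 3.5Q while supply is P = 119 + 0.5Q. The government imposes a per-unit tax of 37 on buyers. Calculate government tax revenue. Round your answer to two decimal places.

Without the tax, 197 - 3.5Q = 119 + 0.5Q so Q* = 19.5 and P* = 128.75.
A tax on buyers shifts demand down by 37: (197 - 37) - 3.5Q = 119 + 0.5Q, so Q_t = 10.25. Buyers pay P_b = 161.125; sellers receive P_s = P_b - 37 = 124.125.
Revenue is the tax times quantity traded: 37 x 10.25 = 379.25.

379.25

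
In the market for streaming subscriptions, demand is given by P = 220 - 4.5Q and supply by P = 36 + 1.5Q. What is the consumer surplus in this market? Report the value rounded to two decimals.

Equilibrium: 220 - 4.5Q = 36 + 1.5Q, so Q* = 30.6667 and P* = 82.
CS is the area between the demand curve and P* from 0 to Q*: (1/2)(30.6667)(138) = 2116.

2116.00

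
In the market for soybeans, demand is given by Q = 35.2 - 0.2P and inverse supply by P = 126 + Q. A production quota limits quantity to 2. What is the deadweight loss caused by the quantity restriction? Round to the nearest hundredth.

120.33

Rewriting demand in inverse form: P = 176 - 5Q.
Without the quota, 176 - 5Q = 126 + Q gives Q* = 8.3333.
At Q = 2 the demand price is 176 - 5(2) = 166 and the supply price is 126 + (2) = 128.
DWL = (1/2)(gap between curves at 2) x (Q* - 2) = (1/2)(38)(6.3333) = 120.3333.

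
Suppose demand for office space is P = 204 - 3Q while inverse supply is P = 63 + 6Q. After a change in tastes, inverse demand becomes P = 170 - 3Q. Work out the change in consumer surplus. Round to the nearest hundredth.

Initial equilibrium: Q_0 = 15.6667, P_0 = 157; CS_0 = (1/2)(15.6667)(47) = 368.1667, PS_0 = (1/2)(15.6667)(94) = 736.3333.
New equilibrium: 170 - 3Q = 63 + 6Q gives Q_1 = 11.8889, P_1 = 134.3333; CS_1 = 212.0185, PS_1 = 424.037.
Change in consumer surplus = 212.0185 - 368.1667 = -156.1481.

-156.15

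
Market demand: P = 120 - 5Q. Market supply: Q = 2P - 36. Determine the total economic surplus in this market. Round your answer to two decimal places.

Rewriting supply in inverse form: P = 18 + 0.5Q.
Setting demand equal to supply, 102 = 5.5Q, so Q* = 18.5455 and P* = 27.2727.
Total surplus is the full triangle between the curves from 0 to Q*: (1/2)(18.5455)(120 - 18) = 945.8182.

945.82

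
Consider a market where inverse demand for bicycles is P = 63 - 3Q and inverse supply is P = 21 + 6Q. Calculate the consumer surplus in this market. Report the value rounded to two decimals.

32.67

Setting demand equal to supply, 42 = 9Q, so Q* = 4.6667 and P* = 49.
Consumer surplus is the triangle under demand above P*: (1/2)(4.6667)(63 - 49) = (1/2)(4.6667)(14) = 32.6667.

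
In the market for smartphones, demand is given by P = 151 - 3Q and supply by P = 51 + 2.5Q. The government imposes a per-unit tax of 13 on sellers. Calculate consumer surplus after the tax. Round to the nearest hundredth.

375.32

Pre-tax equilibrium: 151 - 3Q = 51 + 2.5Q gives Q* = 18.1818, P* = 96.4545.
A tax on sellers shifts supply up by 13: 151 - 3Q = 51 + 2.5Q + 13, so Q_t = 15.8182. Buyers pay P_b = 103.5455; sellers receive P_s = P_b - 13 = 90.5455.
CS = (1/2)(Q_t)(151 - P_b) = (1/2)(15.8182)(47.4545) = 375.3223.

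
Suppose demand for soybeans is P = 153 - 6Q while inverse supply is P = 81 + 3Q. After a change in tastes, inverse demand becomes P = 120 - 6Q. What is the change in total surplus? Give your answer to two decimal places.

Initial equilibrium: Q_0 = 8, P_0 = 105; CS_0 = (1/2)(8)(48) = 192, PS_0 = (1/2)(8)(24) = 96.
New equilibrium: 120 - 6Q = 81 + 3Q gives Q_1 = 4.3333, P_1 = 94; CS_1 = 56.3333, PS_1 = 28.1667.
Change in total surplus = (56.3333 + 28.1667) - (192 + 96) = -203.5.

-203.50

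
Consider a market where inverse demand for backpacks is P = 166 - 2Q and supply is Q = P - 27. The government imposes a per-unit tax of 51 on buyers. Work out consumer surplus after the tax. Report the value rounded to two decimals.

860.44

Rewriting supply in inverse form: P = 27 + Q.
Pre-tax equilibrium: 166 - 2Q = 27 + Q gives Q* = 46.3333, P* = 73.3333.
With the tax, buyers' net willingness to pay falls by 51: (166 - 51) - 2Q = 27 + Q, so Q_t = 29.3333. Buyers pay P_b = 107.3333; sellers receive P_s = P_b - 51 = 56.3333.
Consumer surplus is the triangle under demand above P_b: (1/2)(29.3333)(166 - 107.3333) = 860.4444.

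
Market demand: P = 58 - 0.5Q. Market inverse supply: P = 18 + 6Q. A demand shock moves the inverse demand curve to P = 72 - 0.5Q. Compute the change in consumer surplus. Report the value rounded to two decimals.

7.79

Initial equilibrium: Q_0 = 6.1538, P_0 = 54.9231; CS_0 = (1/2)(6.1538)(3.0769) = 9.4675, PS_0 = (1/2)(6.1538)(36.9231) = 113.6095.
New equilibrium: 72 - 0.5Q = 18 + 6Q gives Q_1 = 8.3077, P_1 = 67.8462; CS_1 = 17.2544, PS_1 = 207.0533.
Change in consumer surplus = 17.2544 - 9.4675 = 7.787.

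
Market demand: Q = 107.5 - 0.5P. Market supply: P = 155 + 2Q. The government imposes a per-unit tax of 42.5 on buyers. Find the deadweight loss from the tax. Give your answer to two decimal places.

Rewriting demand in inverse form: P = 215 - 2Q.
Pre-tax equilibrium: 215 - 2Q = 155 + 2Q gives Q* = 15, P* = 185.
A tax on buyers shifts demand down by 42.5: (215 - 42.5) - 2Q = 155 + 2Q, so Q_t = 4.375. Buyers pay P_b = 206.25; sellers receive P_s = P_b - 42.5 = 163.75.
Deadweight loss is the triangle between the curves from Q_t to Q*: (1/2)(15 - 4.375)(42.5) = 225.7812.

225.78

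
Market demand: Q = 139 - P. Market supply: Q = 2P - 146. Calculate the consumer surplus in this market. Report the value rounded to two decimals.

968.00

Rewriting demand in inverse form: P = 139 - Q.
Rewriting supply in inverse form: P = 73 + 0.5Q.
Setting demand equal to supply, 66 = 1.5Q, so Q* = 44 and P* = 95.
The demand choke price is 139, so CS = (1/2)(Q*)(139 - P*) = (1/2)(44)(44) = 968.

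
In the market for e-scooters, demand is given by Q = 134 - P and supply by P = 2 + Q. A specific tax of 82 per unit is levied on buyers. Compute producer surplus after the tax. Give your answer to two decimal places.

Rewriting demand in inverse form: P = 134 - Q.
Without the tax, 134 - Q = 2 + Q so Q* = 66 and P* = 68.
With the tax, buyers' net willingness to pay falls by 82: (134 - 82) - Q = 2 + Q, so Q_t = 25. Buyers pay P_b = 109; sellers receive P_s = P_b - 82 = 27.
Producer surplus is the triangle above supply below P_s: (1/2)(25)(27 - 2) = 312.5.

312.50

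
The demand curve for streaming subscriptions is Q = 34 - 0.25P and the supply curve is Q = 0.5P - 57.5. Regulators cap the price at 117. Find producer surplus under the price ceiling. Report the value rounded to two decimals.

1.00

Rewriting demand in inverse form: P = 136 - 4Q.
Rewriting supply in inverse form: P = 115 + 2Q.
Without the control, 136 - 4Q = 115 + 2Q so Q* = 3.5 and P* = 122.
At the ceiling price 117, quantity supplied is (117 - 115)/2 = 1; supply is the short side, so Q = 1 trades at P = 117.
PS is the triangle above supply below 117: (1/2)(1)(117 - 115) = 1.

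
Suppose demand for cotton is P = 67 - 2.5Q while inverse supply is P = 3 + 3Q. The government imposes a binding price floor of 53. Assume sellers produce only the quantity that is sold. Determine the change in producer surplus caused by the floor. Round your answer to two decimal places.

Without the control, 67 - 2.5Q = 3 + 3Q so Q* = 11.6364 and P* = 37.9091.
At the floor price 53, quantity demanded is (67 - 53)/2.5 = 5.6; demand is the short side, so Q = 5.6 trades at P = 53.
PS goes from (1/2)(11.6364)(34.9091) = 203.1074 to 232.96 (computed as (53 - 3)(5.6) - (1/2)(3)(5.6)^2), a change of 29.8526.

29.85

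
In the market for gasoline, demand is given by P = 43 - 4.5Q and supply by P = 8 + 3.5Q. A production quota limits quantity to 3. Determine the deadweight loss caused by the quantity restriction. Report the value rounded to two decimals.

Unrestricted equilibrium: Q* = (43 - 8)/(4.5 + 3.5) = 4.375.
At Q = 3 the demand price is 43 - 4.5(3) = 29.5 and the supply price is 8 + 3.5(3) = 18.5.
Deadweight loss is the triangle between the curves from 3 to 4.375: (1/2)(29.5 - 18.5)(4.375 - 3) = 7.5625.

7.56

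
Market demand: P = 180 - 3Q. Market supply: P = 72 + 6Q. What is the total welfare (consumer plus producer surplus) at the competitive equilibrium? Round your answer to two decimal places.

Setting demand equal to supply, 108 = 9Q, so Q* = 12 and P* = 144.
Total surplus is the full triangle between the curves from 0 to Q*: (1/2)(12)(180 - 72) = 648.

648.00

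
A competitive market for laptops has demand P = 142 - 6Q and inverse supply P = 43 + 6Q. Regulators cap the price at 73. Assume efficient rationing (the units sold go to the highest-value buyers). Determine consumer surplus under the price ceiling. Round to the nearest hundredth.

270.00

Free-market equilibrium: 142 - 6Q = 43 + 6Q gives Q* = 8.25, P* = 92.5.
At the ceiling price 73, quantity supplied is (73 - 43)/6 = 5; supply is the short side, so Q = 5 trades at P = 73.
The demand price at Q = 5 is 112. CS is the trapezoid between demand and 73 over [0, 5]: (1/2)[(142 - 73) + (112 - 73)](5) = 270.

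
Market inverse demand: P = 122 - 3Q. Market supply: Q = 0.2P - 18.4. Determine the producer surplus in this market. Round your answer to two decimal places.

35.16

Rewriting supply in inverse form: P = 92 + 5Q.
Set 122 - 3Q = 92 + 5Q, which gives 30 = 8Q, so Q* = 3.75 and P* = 122 - 3(3.75) = 110.75.
The supply curve's price intercept is 92, so PS = (1/2)(Q*)(P* - 92) = (1/2)(3.75)(18.75) = 35.1562.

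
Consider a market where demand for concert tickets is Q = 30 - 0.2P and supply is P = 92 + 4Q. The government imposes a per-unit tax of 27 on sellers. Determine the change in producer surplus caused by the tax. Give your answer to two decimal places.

Rewriting demand in inverse form: P = 150 - 5Q.
Pre-tax equilibrium: 150 - 5Q = 92 + 4Q gives Q* = 6.4444, P* = 117.7778.
A tax on sellers shifts supply up by 27: 150 - 5Q = 92 + 4Q + 27, so Q_t = 3.4444. Buyers pay P_b = 132.7778; sellers receive P_s = P_b - 27 = 105.7778.
Producers lose the trapezoid between P_s and P* out to Q_t plus the triangle from Q_t to Q*: change in PS = 23.7284 - 83.0617 = -59.3333.

-59.33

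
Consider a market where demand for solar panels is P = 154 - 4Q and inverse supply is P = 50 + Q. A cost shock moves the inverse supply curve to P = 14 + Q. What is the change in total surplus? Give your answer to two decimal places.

Initial equilibrium: Q_0 = 20.8, P_0 = 70.8; CS_0 = (1/2)(20.8)(83.2) = 865.28, PS_0 = (1/2)(20.8)(20.8) = 216.32.
New equilibrium: 154 - 4Q = 14 + Q gives Q_1 = 28, P_1 = 42; CS_1 = 1568, PS_1 = 392.
Change in total surplus = (1568 + 392) - (865.28 + 216.32) = 878.4.

878.40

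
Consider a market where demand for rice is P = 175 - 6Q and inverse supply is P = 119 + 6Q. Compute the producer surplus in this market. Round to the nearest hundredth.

65.33

Equilibrium: 175 - 6Q = 119 + 6Q, so Q* = 4.6667 and P* = 147.
PS is the area between P* and the supply curve from 0 to Q*: (1/2)(4.6667)(28) = 65.3333.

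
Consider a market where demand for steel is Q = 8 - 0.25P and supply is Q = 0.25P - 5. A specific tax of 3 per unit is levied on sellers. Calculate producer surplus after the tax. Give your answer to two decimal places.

Rewriting demand in inverse form: P = 32 - 4Q.
Rewriting supply in inverse form: P = 20 + 4Q.
Pre-tax equilibrium: 32 - 4Q = 20 + 4Q gives Q* = 1.5, P* = 26.
With the tax, sellers need 3 more per unit: 32 - 4Q = 20 + 4Q + 3, so Q_t = 1.125. Buyers pay P_b = 27.5; sellers receive P_s = P_b - 3 = 24.5.
Producer surplus is the triangle above supply below P_s: (1/2)(1.125)(24.5 - 20) = 2.5312.

2.53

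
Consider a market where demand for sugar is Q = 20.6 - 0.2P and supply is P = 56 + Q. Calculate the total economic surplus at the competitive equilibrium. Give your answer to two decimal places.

Rewriting demand in inverse form: P = 103 - 5Q.
Set 103 - 5Q = 56 + Q, which gives 47 = 6Q, so Q* = 7.8333 and P* = 103 - 5(7.8333) = 63.8333.
Total surplus is the full triangle between the curves from 0 to Q*: (1/2)(7.8333)(103 - 56) = 184.0833.

184.08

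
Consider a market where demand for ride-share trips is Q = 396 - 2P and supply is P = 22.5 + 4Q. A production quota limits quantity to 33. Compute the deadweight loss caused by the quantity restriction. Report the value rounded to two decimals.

Rewriting demand in inverse form: P = 198 - 0.5Q.
Without the quota, 198 - 0.5Q = 22.5 + 4Q gives Q* = 39.
At Q = 33 the demand price is 198 - 0.5(33) = 181.5 and the supply price is 22.5 + 4(33) = 154.5.
DWL = (1/2)(gap between curves at 33) x (Q* - 33) = (1/2)(27)(6) = 81.

81.00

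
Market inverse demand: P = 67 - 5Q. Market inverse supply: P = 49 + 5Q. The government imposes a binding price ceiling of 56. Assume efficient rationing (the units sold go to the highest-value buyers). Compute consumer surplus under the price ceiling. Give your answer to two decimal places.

Free-market equilibrium: 67 - 5Q = 49 + 5Q gives Q* = 1.8, P* = 58.
At the ceiling price 56, quantity supplied is (56 - 49)/5 = 1.4; supply is the short side, so Q = 1.4 trades at P = 56.
The demand price at Q = 1.4 is 60. CS is the trapezoid between demand and 56 over [0, 1.4]: (1/2)[(67 - 56) + (60 - 56)](1.4) = 10.5.

10.50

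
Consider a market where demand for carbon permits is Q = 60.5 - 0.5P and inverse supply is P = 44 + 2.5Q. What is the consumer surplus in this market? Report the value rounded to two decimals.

292.79

Rewriting demand in inverse form: P = 121 - 2Q.
Set 121 - 2Q = 44 + 2.5Q, which gives 77 = 4.5Q, so Q* = 17.1111 and P* = 121 - 2(17.1111) = 86.7778.
Consumer surplus is the triangle under demand above P*: (1/2)(17.1111)(121 - 86.7778) = (1/2)(17.1111)(34.2222) = 292.7901.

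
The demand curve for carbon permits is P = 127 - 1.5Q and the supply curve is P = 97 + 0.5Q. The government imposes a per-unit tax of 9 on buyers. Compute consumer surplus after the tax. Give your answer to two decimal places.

82.69

Pre-tax equilibrium: 127 - 1.5Q = 97 + 0.5Q gives Q* = 15, P* = 104.5.
With the tax, buyers' net willingness to pay falls by 9: (127 - 9) - 1.5Q = 97 + 0.5Q, so Q_t = 10.5. Buyers pay P_b = 111.25; sellers receive P_s = P_b - 9 = 102.25.
Consumer surplus is the triangle under demand above P_b: (1/2)(10.5)(127 - 111.25) = 82.6875.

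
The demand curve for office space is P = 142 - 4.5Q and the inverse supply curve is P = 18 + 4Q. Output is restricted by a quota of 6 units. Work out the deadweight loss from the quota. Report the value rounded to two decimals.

Unrestricted equilibrium: Q* = (142 - 18)/(4.5 + 4) = 14.5882.
At Q = 6 the demand price is 142 - 4.5(6) = 115 and the supply price is 18 + 4(6) = 42.
DWL = (1/2)(gap between curves at 6) x (Q* - 6) = (1/2)(73)(8.5882) = 313.4706.

313.47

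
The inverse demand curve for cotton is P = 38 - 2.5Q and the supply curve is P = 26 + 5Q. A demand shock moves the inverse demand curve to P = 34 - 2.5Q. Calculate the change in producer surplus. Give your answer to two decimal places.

-3.56

Initial equilibrium: Q_0 = 1.6, P_0 = 34; CS_0 = (1/2)(1.6)(4) = 3.2, PS_0 = (1/2)(1.6)(8) = 6.4.
New equilibrium: 34 - 2.5Q = 26 + 5Q gives Q_1 = 1.0667, P_1 = 31.3333; CS_1 = 1.4222, PS_1 = 2.8444.
Change in producer surplus = 2.8444 - 6.4 = -3.5556.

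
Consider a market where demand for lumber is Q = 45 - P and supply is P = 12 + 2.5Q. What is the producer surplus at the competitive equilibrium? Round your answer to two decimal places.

111.12

Rewriting demand in inverse form: P = 45 - Q.
Equilibrium: 45 - Q = 12 + 2.5Q, so Q* = 9.4286 and P* = 35.5714.
The supply curve's price intercept is 12, so PS = (1/2)(Q*)(P* - 12) = (1/2)(9.4286)(23.5714) = 111.1224.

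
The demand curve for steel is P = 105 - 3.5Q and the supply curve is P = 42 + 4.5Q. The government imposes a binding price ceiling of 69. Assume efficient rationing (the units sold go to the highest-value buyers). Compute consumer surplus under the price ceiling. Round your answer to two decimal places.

153.00

Without the control, 105 - 3.5Q = 42 + 4.5Q so Q* = 7.875 and P* = 77.4375.
At P = 69, sellers supply (69 - 42)/4.5 = 6 while buyers want more, so the quantity traded is 6 at price 69.
The demand price at Q = 6 is 84. CS is the trapezoid between demand and 69 over [0, 6]: (1/2)[(105 - 69) + (84 - 69)](6) = 153.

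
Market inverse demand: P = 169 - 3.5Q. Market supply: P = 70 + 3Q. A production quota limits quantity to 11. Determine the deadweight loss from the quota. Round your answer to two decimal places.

Without the quota, 169 - 3.5Q = 70 + 3Q gives Q* = 15.2308.
At Q = 11 the demand price is 169 - 3.5(11) = 130.5 and the supply price is 70 + 3(11) = 103.
Deadweight loss is the triangle between the curves from 11 to 15.2308: (1/2)(130.5 - 103)(15.2308 - 11) = 58.1731.

58.17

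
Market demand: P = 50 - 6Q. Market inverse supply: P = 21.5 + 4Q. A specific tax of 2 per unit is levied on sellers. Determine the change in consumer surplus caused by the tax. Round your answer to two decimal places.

-3.30

Pre-tax equilibrium: 50 - 6Q = 21.5 + 4Q gives Q* = 2.85, P* = 32.9.
A tax on sellers shifts supply up by 2: 50 - 6Q = 21.5 + 4Q + 2, so Q_t = 2.65. Buyers pay P_b = 34.1; sellers receive P_s = P_b - 2 = 32.1.
Consumers lose the trapezoid between P* and P_b out to Q_t plus the triangle from Q_t to Q*: change in CS = 21.0675 - 24.3675 = -3.3.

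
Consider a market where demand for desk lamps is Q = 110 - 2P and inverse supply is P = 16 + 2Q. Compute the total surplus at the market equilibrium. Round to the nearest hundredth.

304.20

Rewriting demand in inverse form: P = 55 - 0.5Q.
Set 55 - 0.5Q = 16 + 2Q, which gives 39 = 2.5Q, so Q* = 15.6 and P* = 55 - 0.5(15.6) = 47.2.
Total surplus is the full triangle between the curves from 0 to Q*: (1/2)(15.6)(55 - 16) = 304.2.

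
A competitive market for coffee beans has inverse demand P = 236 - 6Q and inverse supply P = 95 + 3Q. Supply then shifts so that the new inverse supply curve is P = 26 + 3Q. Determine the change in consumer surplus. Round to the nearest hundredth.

Initial equilibrium: Q_0 = 15.6667, P_0 = 142; CS_0 = (1/2)(15.6667)(94) = 736.3333, PS_0 = (1/2)(15.6667)(47) = 368.1667.
New equilibrium: 236 - 6Q = 26 + 3Q gives Q_1 = 23.3333, P_1 = 96; CS_1 = 1633.3333, PS_1 = 816.6667.
Change in consumer surplus = 1633.3333 - 736.3333 = 897.

897.00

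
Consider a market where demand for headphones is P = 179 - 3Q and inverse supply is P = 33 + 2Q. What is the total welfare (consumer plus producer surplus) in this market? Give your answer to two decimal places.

2131.60

Setting demand equal to supply, 146 = 5Q, so Q* = 29.2 and P* = 91.4.
CS = (1/2)(29.2)(87.6) = 1278.96 and PS = (1/2)(29.2)(58.4) = 852.64, so total surplus = 2131.6.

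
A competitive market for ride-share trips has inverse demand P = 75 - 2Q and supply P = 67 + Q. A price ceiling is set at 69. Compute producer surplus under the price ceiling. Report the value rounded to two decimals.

2.00

Without the control, 75 - 2Q = 67 + Q so Q* = 2.6667 and P* = 69.6667.
At the ceiling price 69, quantity supplied is (69 - 67)/1 = 2; supply is the short side, so Q = 2 trades at P = 69.
PS is the triangle above supply below 69: (1/2)(2)(69 - 67) = 2.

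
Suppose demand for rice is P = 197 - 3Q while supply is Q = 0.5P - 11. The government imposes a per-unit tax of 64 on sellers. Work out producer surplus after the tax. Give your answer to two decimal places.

Rewriting supply in inverse form: P = 22 + 2Q.
Pre-tax equilibrium: 197 - 3Q = 22 + 2Q gives Q* = 35, P* = 92.
A tax on sellers shifts supply up by 64: 197 - 3Q = 22 + 2Q + 64, so Q_t = 22.2. Buyers pay P_b = 130.4; sellers receive P_s = P_b - 64 = 66.4.
Producer surplus is the triangle above supply below P_s: (1/2)(22.2)(66.4 - 22) = 492.84.

492.84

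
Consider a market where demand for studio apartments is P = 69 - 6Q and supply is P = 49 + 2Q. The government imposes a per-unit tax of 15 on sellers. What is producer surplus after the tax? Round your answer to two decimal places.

0.39

Pre-tax equilibrium: 69 - 6Q = 49 + 2Q gives Q* = 2.5, P* = 54.
With the tax, sellers need 15 more per unit: 69 - 6Q = 49 + 2Q + 15, so Q_t = 0.625. Buyers pay P_b = 65.25; sellers receive P_s = P_b - 15 = 50.25.
PS = (1/2)(Q_t)(P_s - 49) = (1/2)(0.625)(1.25) = 0.3906.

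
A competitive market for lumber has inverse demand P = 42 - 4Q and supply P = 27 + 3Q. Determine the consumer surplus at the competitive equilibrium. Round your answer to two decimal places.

9.18

Equilibrium: 42 - 4Q = 27 + 3Q, so Q* = 2.1429 and P* = 33.4286.
The demand choke price is 42, so CS = (1/2)(Q*)(42 - P*) = (1/2)(2.1429)(8.5714) = 9.1837.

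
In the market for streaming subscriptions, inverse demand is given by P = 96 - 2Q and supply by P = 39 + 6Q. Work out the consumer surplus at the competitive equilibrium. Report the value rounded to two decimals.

50.77

Equilibrium: 96 - 2Q = 39 + 6Q, so Q* = 7.125 and P* = 81.75.
The demand choke price is 96, so CS = (1/2)(Q*)(96 - P*) = (1/2)(7.125)(14.25) = 50.7656.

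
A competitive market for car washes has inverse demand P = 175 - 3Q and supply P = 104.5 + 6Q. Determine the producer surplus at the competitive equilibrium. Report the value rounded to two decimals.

184.08

Setting demand equal to supply, 70.5 = 9Q, so Q* = 7.8333 and P* = 151.5.
Producer surplus is the triangle above supply below P*: (1/2)(7.8333)(151.5 - 104.5) = (1/2)(7.8333)(47) = 184.0833.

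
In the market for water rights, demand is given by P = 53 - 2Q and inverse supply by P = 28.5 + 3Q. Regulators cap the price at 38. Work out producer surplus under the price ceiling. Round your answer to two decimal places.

Free-market equilibrium: 53 - 2Q = 28.5 + 3Q gives Q* = 4.9, P* = 43.2.
At the ceiling price 38, quantity supplied is (38 - 28.5)/3 = 3.1667; supply is the short side, so Q = 3.1667 trades at P = 38.
PS is the triangle above supply below 38: (1/2)(3.1667)(38 - 28.5) = 15.0417.

15.04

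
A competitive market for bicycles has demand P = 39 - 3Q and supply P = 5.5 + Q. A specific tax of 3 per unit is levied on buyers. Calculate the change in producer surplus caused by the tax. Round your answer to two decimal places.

Without the tax, 39 - 3Q = 5.5 + Q so Q* = 8.375 and P* = 13.875.
With the tax, buyers' net willingness to pay falls by 3: (39 - 3) - 3Q = 5.5 + Q, so Q_t = 7.625. Buyers pay P_b = 16.125; sellers receive P_s = P_b - 3 = 13.125.
Producers lose the trapezoid between P_s and P* out to Q_t plus the triangle from Q_t to Q*: change in PS = 29.0703 - 35.0703 = -6.

-6.00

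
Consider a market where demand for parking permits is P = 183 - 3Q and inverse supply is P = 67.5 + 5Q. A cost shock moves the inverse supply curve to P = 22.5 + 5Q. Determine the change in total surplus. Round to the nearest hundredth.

Initial equilibrium: Q_0 = 14.4375, P_0 = 139.6875; CS_0 = (1/2)(14.4375)(43.3125) = 312.6621, PS_0 = (1/2)(14.4375)(72.1875) = 521.1035.
New equilibrium: 183 - 3Q = 22.5 + 5Q gives Q_1 = 20.0625, P_1 = 122.8125; CS_1 = 603.7559, PS_1 = 1006.2598.
Change in total surplus = (603.7559 + 1006.2598) - (312.6621 + 521.1035) = 776.25.

776.25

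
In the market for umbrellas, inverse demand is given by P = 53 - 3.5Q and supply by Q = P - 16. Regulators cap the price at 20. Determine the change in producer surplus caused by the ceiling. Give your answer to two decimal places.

Rewriting supply in inverse form: P = 16 + Q.
Without the control, 53 - 3.5Q = 16 + Q so Q* = 8.2222 and P* = 24.2222.
At P = 20, sellers supply (20 - 16)/1 = 4 while buyers want more, so the quantity traded is 4 at price 20.
PS goes from (1/2)(8.2222)(8.2222) = 33.8025 to 8 (computed as (20 - 16)(4) - (1/2)(1)(4)^2), a change of -25.8025.

-25.80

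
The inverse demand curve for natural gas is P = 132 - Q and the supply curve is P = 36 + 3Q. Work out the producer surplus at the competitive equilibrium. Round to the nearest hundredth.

Setting demand equal to supply, 96 = 4Q, so Q* = 24 and P* = 108.
Producer surplus is the triangle above supply below P*: (1/2)(24)(108 - 36) = (1/2)(24)(72) = 864.

864.00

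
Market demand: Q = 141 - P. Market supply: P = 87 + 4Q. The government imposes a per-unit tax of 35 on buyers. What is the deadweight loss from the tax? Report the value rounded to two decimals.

Rewriting demand in inverse form: P = 141 - Q.
Pre-tax equilibrium: 141 - Q = 87 + 4Q gives Q* = 10.8, P* = 130.2.
A tax on buyers shifts demand down by 35: (141 - 35) - Q = 87 + 4Q, so Q_t = 3.8. Buyers pay P_b = 137.2; sellers receive P_s = P_b - 35 = 102.2.
Deadweight loss is the triangle between the curves from Q_t to Q*: (1/2)(10.8 - 3.8)(35) = 122.5.

122.50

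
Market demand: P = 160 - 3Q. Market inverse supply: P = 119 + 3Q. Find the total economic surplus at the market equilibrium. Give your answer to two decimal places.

Equilibrium: 160 - 3Q = 119 + 3Q, so Q* = 6.8333 and P* = 139.5.
CS = (1/2)(6.8333)(20.5) = 70.0417 and PS = (1/2)(6.8333)(20.5) = 70.0417, so total surplus = 140.0833.

140.08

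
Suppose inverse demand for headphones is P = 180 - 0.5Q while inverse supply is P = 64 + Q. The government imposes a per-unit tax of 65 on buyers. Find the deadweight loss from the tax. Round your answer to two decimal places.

1408.33

Without the tax, 180 - 0.5Q = 64 + Q so Q* = 77.3333 and P* = 141.3333.
With the tax, buyers' net willingness to pay falls by 65: (180 - 65) - 0.5Q = 64 + Q, so Q_t = 34. Buyers pay P_b = 163; sellers receive P_s = P_b - 65 = 98.
The welfare triangle lost has base Q* - Q_t = 43.3333 and height t = 65, so DWL = (1/2)(43.3333)(65) = 1408.3333.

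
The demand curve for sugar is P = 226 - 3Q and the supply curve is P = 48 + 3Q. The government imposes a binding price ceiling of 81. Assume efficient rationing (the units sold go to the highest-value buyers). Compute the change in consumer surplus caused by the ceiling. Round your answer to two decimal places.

Without the control, 226 - 3Q = 48 + 3Q so Q* = 29.6667 and P* = 137.
At P = 81, sellers supply (81 - 48)/3 = 11 while buyers want more, so the quantity traded is 11 at price 81.
CS goes from (1/2)(29.6667)(89) = 1320.1667 to 1413.5 (computed as (226 - 81)(11) - (1/2)(3)(11)^2), a change of 93.3333.

93.33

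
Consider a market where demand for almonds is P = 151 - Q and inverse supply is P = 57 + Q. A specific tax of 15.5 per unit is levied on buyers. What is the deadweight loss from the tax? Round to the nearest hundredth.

60.06

Without the tax, 151 - Q = 57 + Q so Q* = 47 and P* = 104.
With the tax, buyers' net willingness to pay falls by 15.5: (151 - 15.5) - Q = 57 + Q, so Q_t = 39.25. Buyers pay P_b = 111.75; sellers receive P_s = P_b - 15.5 = 96.25.
The welfare triangle lost has base Q* - Q_t = 7.75 and height t = 15.5, so DWL = (1/2)(7.75)(15.5) = 60.0625.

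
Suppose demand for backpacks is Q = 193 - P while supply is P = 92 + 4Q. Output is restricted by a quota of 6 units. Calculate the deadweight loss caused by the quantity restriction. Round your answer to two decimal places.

Rewriting demand in inverse form: P = 193 - Q.
Unrestricted equilibrium: Q* = (193 - 92)/(1 + 4) = 20.2.
At Q = 6 the demand price is 193 - (6) = 187 and the supply price is 92 + 4(6) = 116.
DWL = (1/2)(gap between curves at 6) x (Q* - 6) = (1/2)(71)(14.2) = 504.1.

504.10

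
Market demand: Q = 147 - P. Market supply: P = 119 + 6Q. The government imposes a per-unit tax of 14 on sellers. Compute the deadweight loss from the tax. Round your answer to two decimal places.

Rewriting demand in inverse form: P = 147 - Q.
Without the tax, 147 - Q = 119 + 6Q so Q* = 4 and P* = 143.
With the tax, sellers need 14 more per unit: 147 - Q = 119 + 6Q + 14, so Q_t = 2. Buyers pay P_b = 145; sellers receive P_s = P_b - 14 = 131.
Deadweight loss is the triangle between the curves from Q_t to Q*: (1/2)(4 - 2)(14) = 14.

14.00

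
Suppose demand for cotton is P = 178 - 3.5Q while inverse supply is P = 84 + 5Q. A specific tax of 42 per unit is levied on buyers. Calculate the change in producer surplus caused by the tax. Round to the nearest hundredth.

-212.18

Pre-tax equilibrium: 178 - 3.5Q = 84 + 5Q gives Q* = 11.0588, P* = 139.2941.
With the tax, buyers' net willingness to pay falls by 42: (178 - 42) - 3.5Q = 84 + 5Q, so Q_t = 6.1176. Buyers pay P_b = 156.5882; sellers receive P_s = P_b - 42 = 114.5882.
PS falls from (1/2)(11.0588)(55.2941) = 305.7439 to (1/2)(6.1176)(30.5882) = 93.564, a change of -212.1799.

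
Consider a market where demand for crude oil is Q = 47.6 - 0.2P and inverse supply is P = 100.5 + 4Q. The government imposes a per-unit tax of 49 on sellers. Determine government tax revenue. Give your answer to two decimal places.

481.83

Rewriting demand in inverse form: P = 238 - 5Q.
Without the tax, 238 - 5Q = 100.5 + 4Q so Q* = 15.2778 and P* = 161.6111.
A tax on sellers shifts supply up by 49: 238 - 5Q = 100.5 + 4Q + 49, so Q_t = 9.8333. Buyers pay P_b = 188.8333; sellers receive P_s = P_b - 49 = 139.8333.
Revenue is the tax times quantity traded: 49 x 9.8333 = 481.8333.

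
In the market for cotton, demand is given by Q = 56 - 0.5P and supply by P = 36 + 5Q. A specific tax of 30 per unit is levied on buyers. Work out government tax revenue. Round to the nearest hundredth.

197.14

Rewriting demand in inverse form: P = 112 - 2Q.
Pre-tax equilibrium: 112 - 2Q = 36 + 5Q gives Q* = 10.8571, P* = 90.2857.
A tax on buyers shifts demand down by 30: (112 - 30) - 2Q = 36 + 5Q, so Q_t = 6.5714. Buyers pay P_b = 98.8571; sellers receive P_s = P_b - 30 = 68.8571.
Revenue is the tax times quantity traded: 30 x 6.5714 = 197.1429.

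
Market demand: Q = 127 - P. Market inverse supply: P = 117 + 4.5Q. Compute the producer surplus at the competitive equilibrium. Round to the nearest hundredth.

Rewriting demand in inverse form: P = 127 - Q.
Setting demand equal to supply, 10 = 5.5Q, so Q* = 1.8182 and P* = 125.1818.
PS is the area between P* and the supply curve from 0 to Q*: (1/2)(1.8182)(8.1818) = 7.438.

7.44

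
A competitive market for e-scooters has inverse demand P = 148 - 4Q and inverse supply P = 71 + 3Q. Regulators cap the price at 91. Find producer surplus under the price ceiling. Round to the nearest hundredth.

Without the control, 148 - 4Q = 71 + 3Q so Q* = 11 and P* = 104.
At P = 91, sellers supply (91 - 71)/3 = 6.6667 while buyers want more, so the quantity traded is 6.6667 at price 91.
PS is the triangle above supply below 91: (1/2)(6.6667)(91 - 71) = 66.6667.

66.67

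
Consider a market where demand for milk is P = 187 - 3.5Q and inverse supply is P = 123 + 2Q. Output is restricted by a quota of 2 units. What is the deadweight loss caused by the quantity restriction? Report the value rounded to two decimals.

255.36

Without the quota, 187 - 3.5Q = 123 + 2Q gives Q* = 11.6364.
At Q = 2 the demand price is 187 - 3.5(2) = 180 and the supply price is 123 + 2(2) = 127.
DWL = (1/2)(gap between curves at 2) x (Q* - 2) = (1/2)(53)(9.6364) = 255.3636.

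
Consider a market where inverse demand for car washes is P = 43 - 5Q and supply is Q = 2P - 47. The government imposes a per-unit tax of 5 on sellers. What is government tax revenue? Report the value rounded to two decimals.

13.18

Rewriting supply in inverse form: P = 23.5 + 0.5Q.
Without the tax, 43 - 5Q = 23.5 + 0.5Q so Q* = 3.5455 and P* = 25.2727.
With the tax, sellers need 5 more per unit: 43 - 5Q = 23.5 + 0.5Q + 5, so Q_t = 2.6364. Buyers pay P_b = 29.8182; sellers receive P_s = P_b - 5 = 24.8182.
Revenue is the tax times quantity traded: 5 x 2.6364 = 13.1818.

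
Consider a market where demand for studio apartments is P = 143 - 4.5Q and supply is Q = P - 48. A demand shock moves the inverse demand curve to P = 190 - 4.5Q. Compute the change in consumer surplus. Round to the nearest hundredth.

828.52

Rewriting supply in inverse form: P = 48 + Q.
Initial equilibrium: Q_0 = 17.2727, P_0 = 65.2727; CS_0 = (1/2)(17.2727)(77.7273) = 671.281, PS_0 = (1/2)(17.2727)(17.2727) = 149.1736.
New equilibrium: 190 - 4.5Q = 48 + Q gives Q_1 = 25.8182, P_1 = 73.8182; CS_1 = 1499.8017, PS_1 = 333.2893.
Change in consumer surplus = 1499.8017 - 671.281 = 828.5207.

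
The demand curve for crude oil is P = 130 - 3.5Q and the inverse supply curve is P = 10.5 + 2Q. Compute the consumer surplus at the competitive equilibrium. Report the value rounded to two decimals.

826.13

Equilibrium: 130 - 3.5Q = 10.5 + 2Q, so Q* = 21.7273 and P* = 53.9545.
Consumer surplus is the triangle under demand above P*: (1/2)(21.7273)(130 - 53.9545) = (1/2)(21.7273)(76.0455) = 826.1302.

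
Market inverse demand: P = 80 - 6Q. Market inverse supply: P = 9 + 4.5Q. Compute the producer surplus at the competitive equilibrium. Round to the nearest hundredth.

102.88

Equilibrium: 80 - 6Q = 9 + 4.5Q, so Q* = 6.7619 and P* = 39.4286.
PS is the area between P* and the supply curve from 0 to Q*: (1/2)(6.7619)(30.4286) = 102.8776.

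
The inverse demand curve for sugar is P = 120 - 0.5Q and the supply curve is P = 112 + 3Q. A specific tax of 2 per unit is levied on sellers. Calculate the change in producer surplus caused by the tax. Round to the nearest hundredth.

Pre-tax equilibrium: 120 - 0.5Q = 112 + 3Q gives Q* = 2.2857, P* = 118.8571.
With the tax, sellers need 2 more per unit: 120 - 0.5Q = 112 + 3Q + 2, so Q_t = 1.7143. Buyers pay P_b = 119.1429; sellers receive P_s = P_b - 2 = 117.1429.
PS falls from (1/2)(2.2857)(6.8571) = 7.8367 to (1/2)(1.7143)(5.1429) = 4.4082, a change of -3.4286.

-3.43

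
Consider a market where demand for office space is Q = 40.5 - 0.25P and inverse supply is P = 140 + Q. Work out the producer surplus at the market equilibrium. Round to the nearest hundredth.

9.68

Rewriting demand in inverse form: P = 162 - 4Q.
Set 162 - 4Q = 140 + Q, which gives 22 = 5Q, so Q* = 4.4 and P* = 162 - 4(4.4) = 144.4.
The supply curve's price intercept is 140, so PS = (1/2)(Q*)(P* - 140) = (1/2)(4.4)(4.4) = 9.68.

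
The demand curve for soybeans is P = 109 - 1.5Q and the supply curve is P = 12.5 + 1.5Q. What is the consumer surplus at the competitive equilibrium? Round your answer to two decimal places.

Set 109 - 1.5Q = 12.5 + 1.5Q, which gives 96.5 = 3Q, so Q* = 32.1667 and P* = 109 - 1.5(32.1667) = 60.75.
CS is the area between the demand curve and P* from 0 to Q*: (1/2)(32.1667)(48.25) = 776.0208.

776.02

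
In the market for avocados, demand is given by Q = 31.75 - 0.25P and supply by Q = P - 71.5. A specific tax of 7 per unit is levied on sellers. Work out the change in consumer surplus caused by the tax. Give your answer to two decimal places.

Rewriting demand in inverse form: P = 127 - 4Q.
Rewriting supply in inverse form: P = 71.5 + Q.
Pre-tax equilibrium: 127 - 4Q = 71.5 + Q gives Q* = 11.1, P* = 82.6.
With the tax, sellers need 7 more per unit: 127 - 4Q = 71.5 + Q + 7, so Q_t = 9.7. Buyers pay P_b = 88.2; sellers receive P_s = P_b - 7 = 81.2.
Consumers lose the trapezoid between P* and P_b out to Q_t plus the triangle from Q_t to Q*: change in CS = 188.18 - 246.42 = -58.24.

-58.24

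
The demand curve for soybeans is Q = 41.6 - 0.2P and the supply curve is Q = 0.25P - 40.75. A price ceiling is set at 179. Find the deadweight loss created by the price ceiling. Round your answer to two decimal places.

4.50

Rewriting demand in inverse form: P = 208 - 5Q.
Rewriting supply in inverse form: P = 163 + 4Q.
Free-market equilibrium: 208 - 5Q = 163 + 4Q gives Q* = 5, P* = 183.
At P = 179, sellers supply (179 - 163)/4 = 4 while buyers want more, so the quantity traded is 4 at price 179.
At Q = 4 the demand price is 188 and the supply price is 179. Deadweight loss is the triangle between the curves from 4 to 5: (1/2)(188 - 179)(5 - 4) = 4.5.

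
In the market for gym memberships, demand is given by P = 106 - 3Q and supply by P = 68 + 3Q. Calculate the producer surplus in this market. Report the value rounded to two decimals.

60.17

Setting demand equal to supply, 38 = 6Q, so Q* = 6.3333 and P* = 87.
PS is the area between P* and the supply curve from 0 to Q*: (1/2)(6.3333)(19) = 60.1667.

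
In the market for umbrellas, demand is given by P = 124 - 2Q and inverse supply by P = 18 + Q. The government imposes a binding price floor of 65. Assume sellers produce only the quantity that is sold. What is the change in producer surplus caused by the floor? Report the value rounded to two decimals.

Without the control, 124 - 2Q = 18 + Q so Q* = 35.3333 and P* = 53.3333.
At P = 65, buyers demand (124 - 65)/2 = 29.5 while sellers would supply more, so the quantity traded is 29.5 at price 65.
PS goes from (1/2)(35.3333)(35.3333) = 624.2222 to 951.375 (computed as (65 - 18)(29.5) - (1/2)(1)(29.5)^2), a change of 327.1528.

327.15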